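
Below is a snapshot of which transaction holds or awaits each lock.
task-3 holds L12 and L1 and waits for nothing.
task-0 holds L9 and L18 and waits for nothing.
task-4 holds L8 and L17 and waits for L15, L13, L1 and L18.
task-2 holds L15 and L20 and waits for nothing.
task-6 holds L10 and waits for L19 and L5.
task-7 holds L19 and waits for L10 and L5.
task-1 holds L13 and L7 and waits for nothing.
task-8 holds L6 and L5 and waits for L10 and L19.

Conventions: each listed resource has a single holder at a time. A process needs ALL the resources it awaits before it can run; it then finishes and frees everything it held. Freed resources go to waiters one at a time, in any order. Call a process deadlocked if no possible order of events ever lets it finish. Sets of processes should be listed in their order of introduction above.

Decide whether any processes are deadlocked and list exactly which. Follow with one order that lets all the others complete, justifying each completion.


The deadlocked set is task-6, task-7 and task-8.
Key observation: along task-6 -> task-7 -> task-6, each member waits on what the next one holds — a deadlock; task-8 is caught in further circular waits.
One completion order for the rest: task-3, task-0, task-1, task-2, task-4.
Verifying each step:
  run task-3 (it waits on nothing); releases L12 and L1
  run task-0 (it waits on nothing); releases L9 and L18
  run task-1 (it waits on nothing); releases L13 and L7
  run task-2 (it waits on nothing); releases L15 and L20
  task-4: everything it awaited (L15, L13, L1 and L18) is free; runs, freeing L8 and L17


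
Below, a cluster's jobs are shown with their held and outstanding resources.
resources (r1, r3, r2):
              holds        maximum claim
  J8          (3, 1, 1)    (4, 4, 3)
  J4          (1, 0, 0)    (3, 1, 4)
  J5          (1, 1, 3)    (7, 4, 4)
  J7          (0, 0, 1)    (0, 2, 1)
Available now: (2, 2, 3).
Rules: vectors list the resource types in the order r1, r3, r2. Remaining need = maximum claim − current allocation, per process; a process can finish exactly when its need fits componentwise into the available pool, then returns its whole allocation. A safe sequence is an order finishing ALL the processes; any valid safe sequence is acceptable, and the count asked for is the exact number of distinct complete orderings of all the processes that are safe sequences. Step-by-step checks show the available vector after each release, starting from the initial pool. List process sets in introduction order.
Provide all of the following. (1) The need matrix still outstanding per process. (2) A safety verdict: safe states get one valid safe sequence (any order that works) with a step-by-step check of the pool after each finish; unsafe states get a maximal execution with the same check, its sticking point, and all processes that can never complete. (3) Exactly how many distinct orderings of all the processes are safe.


(1) Need matrix, components ordered r1, r3, r2:
  J8: (1, 3, 2)
  J4: (2, 1, 4)
  J5: (6, 3, 1)
  J7: (0, 2, 0)
(2) UNSAFE — no complete ordering exists.
Key observation: the wall is r3: completing J7, J4 brings the pool only to (3, 2, 4), and all the rest need more.
Going as far as possible: J7, J4; after that, nothing fits. Walking it through:
  pool = (2, 2, 3)
  run J7 (needs (0, 2, 0), free (2, 2, 3)); after release of (0, 0, 1) the pool is (2, 2, 4)
  run J4 (needs (2, 1, 4), free (2, 2, 4)); after release of (1, 0, 0) the pool is (3, 2, 4)
  blocked: J8 wants (1, 3, 2), pool (3, 2, 4) — not enough r3
  blocked: J5 wants (6, 3, 1), pool (3, 2, 4) — not enough r1 and r3
Permanently blocked: J8 and J5.
(3) Exactly 0 of the possible complete orderings are safe sequences.


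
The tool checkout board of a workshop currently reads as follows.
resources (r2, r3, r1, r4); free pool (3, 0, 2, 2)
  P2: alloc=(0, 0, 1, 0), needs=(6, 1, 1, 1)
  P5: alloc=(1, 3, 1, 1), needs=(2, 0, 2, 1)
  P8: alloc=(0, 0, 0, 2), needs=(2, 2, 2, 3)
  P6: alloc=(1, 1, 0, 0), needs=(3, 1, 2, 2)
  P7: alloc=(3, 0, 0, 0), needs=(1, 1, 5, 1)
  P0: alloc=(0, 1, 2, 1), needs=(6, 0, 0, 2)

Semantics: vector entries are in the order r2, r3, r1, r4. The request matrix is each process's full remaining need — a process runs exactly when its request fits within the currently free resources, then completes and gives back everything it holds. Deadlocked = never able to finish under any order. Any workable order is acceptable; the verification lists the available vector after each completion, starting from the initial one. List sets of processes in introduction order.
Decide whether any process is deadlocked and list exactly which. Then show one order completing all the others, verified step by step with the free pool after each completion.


The deadlocked set is P2, P7 and P0.
Key observation: after P5, P8, P6 the pool peaks at (5, 4, 3, 5), and each blocked process is short somewhere: P2 on r2; P7 on r1; P0 on r2.
The rest can finish in the order P5, P8, P6. Walking it through:
  pool = (3, 0, 2, 2)
  P5: need (2, 0, 2, 1) fits (3, 0, 2, 2); releases (1, 3, 1, 1), pool now (4, 3, 3, 3)
  P8: need (2, 2, 2, 3) fits (4, 3, 3, 3); releases (0, 0, 0, 2), pool now (4, 3, 3, 5)
  P6: need (3, 1, 2, 2) fits (4, 3, 3, 5); releases (1, 1, 0, 0), pool now (5, 4, 3, 5)
The blocked processes can never fit:
  P2 cannot run: need (6, 1, 1, 1) vs free (5, 4, 3, 5) (insufficient r2)
  P7 cannot run: need (1, 1, 5, 1) vs free (5, 4, 3, 5) (insufficient r1)
  P0 cannot run: need (6, 0, 0, 2) vs free (5, 4, 3, 5) (insufficient r2)


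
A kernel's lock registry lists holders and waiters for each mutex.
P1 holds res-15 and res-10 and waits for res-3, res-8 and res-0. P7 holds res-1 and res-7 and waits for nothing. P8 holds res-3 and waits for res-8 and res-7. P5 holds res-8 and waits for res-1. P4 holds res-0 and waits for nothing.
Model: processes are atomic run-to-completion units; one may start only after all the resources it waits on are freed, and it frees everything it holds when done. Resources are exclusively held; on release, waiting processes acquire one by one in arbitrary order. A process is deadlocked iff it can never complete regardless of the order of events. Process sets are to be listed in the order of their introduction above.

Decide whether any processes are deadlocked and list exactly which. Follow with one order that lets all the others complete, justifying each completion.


The deadlocked set is empty.
Key observation: the wait graph is acyclic; completion cascades from the unblocked processes through everyone else.
One completion order for the rest: P7, P5, P4, P8, P1.
Walking it through:
  P7 waits on nothing -> runs at once and releases res-1 and res-7
  run P5 (all its waits — res-1 — are resolved); releases res-8
  P4 waits on nothing -> runs at once and releases res-0
  run P8 (all its waits — res-8 and res-7 — are resolved); releases res-3
  run P1 (all its waits — res-3, res-8 and res-0 — are resolved); releases res-15 and res-10


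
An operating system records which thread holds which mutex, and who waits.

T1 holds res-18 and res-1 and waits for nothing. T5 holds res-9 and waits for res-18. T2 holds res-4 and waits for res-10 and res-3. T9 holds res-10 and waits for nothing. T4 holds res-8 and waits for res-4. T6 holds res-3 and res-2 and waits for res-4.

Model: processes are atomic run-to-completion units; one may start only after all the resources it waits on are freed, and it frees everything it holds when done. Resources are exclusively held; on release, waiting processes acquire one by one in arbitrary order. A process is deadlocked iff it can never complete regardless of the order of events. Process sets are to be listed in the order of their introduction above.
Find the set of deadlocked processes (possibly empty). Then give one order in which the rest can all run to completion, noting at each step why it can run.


Deadlocked: T2, T4 and T6.
Key observation: the cycle T2 -> T6 -> T2 can never break — each member waits on the next; T4 waits into the deadlock from upstream.
The rest can finish in the order T1, T5, T9.
Check, step by step:
  run T1 (it waits on nothing); releases res-18 and res-1
  run T5 (all its waits — res-18 — are resolved); releases res-9
  run T9 (it waits on nothing); releases res-10


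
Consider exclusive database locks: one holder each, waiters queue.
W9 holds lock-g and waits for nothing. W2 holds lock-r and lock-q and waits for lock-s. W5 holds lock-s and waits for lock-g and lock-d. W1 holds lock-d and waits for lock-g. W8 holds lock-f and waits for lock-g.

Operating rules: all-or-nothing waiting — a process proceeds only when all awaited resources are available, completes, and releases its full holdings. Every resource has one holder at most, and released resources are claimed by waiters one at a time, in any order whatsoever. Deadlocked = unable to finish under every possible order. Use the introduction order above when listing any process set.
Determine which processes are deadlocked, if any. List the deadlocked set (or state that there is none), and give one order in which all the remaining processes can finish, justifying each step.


Nothing here is deadlocked.
Key observation: although several processes wait, no cycle exists — each chain bottoms out at a free runner.
A valid finishing order for the others: W9, W1, W8, W5, W2.
Check, step by step:
  run W9 (it waits on nothing); releases lock-g
  W1: everything it awaited (lock-g) is free; runs, freeing lock-d
  W8: everything it awaited (lock-g) is free; runs, freeing lock-f
  W5: everything it awaited (lock-g and lock-d) is free; runs, freeing lock-s
  W2: everything it awaited (lock-s) is free; runs, freeing lock-r and lock-q


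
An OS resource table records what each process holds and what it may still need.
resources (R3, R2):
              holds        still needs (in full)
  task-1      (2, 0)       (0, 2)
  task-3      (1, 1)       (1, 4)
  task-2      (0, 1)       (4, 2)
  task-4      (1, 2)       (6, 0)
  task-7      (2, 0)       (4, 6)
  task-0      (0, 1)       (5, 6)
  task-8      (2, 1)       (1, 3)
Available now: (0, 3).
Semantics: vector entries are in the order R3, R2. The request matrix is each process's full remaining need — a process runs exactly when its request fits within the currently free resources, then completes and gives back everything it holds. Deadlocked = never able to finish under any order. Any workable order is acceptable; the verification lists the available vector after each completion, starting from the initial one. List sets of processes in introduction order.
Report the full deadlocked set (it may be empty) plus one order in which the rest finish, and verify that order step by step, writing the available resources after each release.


The deadlocked set is empty.
Key observation: beginning at task-1, releases accumulate fast enough that every process eventually fits.
The rest can finish in the order task-1, task-8, task-3, task-2, task-0, task-7, task-4. Step-by-step check:
  pool = (0, 3)
  task-1: need (0, 2) fits (0, 3); releases (2, 0), pool now (2, 3)
  task-8: need (1, 3) fits (2, 3); releases (2, 1), pool now (4, 4)
  task-3: need (1, 4) fits (4, 4); releases (1, 1), pool now (5, 5)
  task-2: need (4, 2) fits (5, 5); releases (0, 1), pool now (5, 6)
  task-0: need (5, 6) fits (5, 6); releases (0, 1), pool now (5, 7)
  task-7: need (4, 6) fits (5, 7); releases (2, 0), pool now (7, 7)
  task-4: need (6, 0) fits (7, 7); releases (1, 2), pool now (8, 9)


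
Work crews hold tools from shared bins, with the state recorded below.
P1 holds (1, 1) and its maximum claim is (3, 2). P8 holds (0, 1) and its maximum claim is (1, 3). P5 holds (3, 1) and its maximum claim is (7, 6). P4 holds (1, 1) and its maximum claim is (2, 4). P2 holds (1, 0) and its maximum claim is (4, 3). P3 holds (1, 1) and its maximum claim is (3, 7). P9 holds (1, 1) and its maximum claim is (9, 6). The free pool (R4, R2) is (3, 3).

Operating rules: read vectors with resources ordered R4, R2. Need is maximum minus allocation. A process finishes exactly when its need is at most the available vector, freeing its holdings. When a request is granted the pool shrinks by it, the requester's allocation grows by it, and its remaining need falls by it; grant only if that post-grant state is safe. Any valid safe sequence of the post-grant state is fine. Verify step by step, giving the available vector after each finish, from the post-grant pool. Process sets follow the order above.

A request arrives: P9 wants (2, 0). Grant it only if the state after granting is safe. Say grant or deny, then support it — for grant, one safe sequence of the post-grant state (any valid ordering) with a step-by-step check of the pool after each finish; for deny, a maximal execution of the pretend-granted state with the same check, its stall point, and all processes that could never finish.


GRANT: granting preserves safety; a valid post-grant sequence is P4, P8, P1, P3, P5, P2, P9.
Key observation: with (1, 3) left after the transfer, P4 can run at once — the state stays safe.
Verifying the post-grant state step by step:
  pool = (1, 3)
  P4: need (1, 3) fits (1, 3); releases (1, 1), pool now (2, 4)
  P8: need (1, 2) fits (2, 4); releases (0, 1), pool now (2, 5)
  P1: need (2, 1) fits (2, 5); releases (1, 1), pool now (3, 6)
  P3: need (2, 6) fits (3, 6); releases (1, 1), pool now (4, 7)
  P5: need (4, 5) fits (4, 7); releases (3, 1), pool now (7, 8)
  P2: need (3, 3) fits (7, 8); releases (1, 0), pool now (8, 8)
  P9: need (6, 5) fits (8, 8); releases (3, 1), pool now (11, 9)


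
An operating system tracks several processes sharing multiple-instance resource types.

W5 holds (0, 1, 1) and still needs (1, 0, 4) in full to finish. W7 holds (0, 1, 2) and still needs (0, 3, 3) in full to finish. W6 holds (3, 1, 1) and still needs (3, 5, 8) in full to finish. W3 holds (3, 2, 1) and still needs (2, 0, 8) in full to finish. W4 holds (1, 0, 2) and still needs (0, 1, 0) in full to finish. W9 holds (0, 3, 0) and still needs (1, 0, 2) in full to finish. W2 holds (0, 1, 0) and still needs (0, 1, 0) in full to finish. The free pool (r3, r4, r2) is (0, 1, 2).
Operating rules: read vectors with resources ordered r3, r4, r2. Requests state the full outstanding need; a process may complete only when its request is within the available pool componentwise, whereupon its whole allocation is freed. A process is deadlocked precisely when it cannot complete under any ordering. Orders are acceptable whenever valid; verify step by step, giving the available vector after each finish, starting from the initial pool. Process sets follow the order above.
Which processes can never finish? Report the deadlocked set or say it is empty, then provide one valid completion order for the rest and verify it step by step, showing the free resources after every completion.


Deadlocked set: W6 and W3.
Key observation: W4, W5, W2, W7, W9 can finish, but then (1, 7, 7) is all there is, and the blocked group's r3 demands exceed it.
A valid finishing order for the others: W4, W5, W2, W7, W9. Walking it through:
  pool = (0, 1, 2)
  W4: need (0, 1, 0) fits (0, 1, 2); releases (1, 0, 2), pool now (1, 1, 4)
  W5: need (1, 0, 4) fits (1, 1, 4); releases (0, 1, 1), pool now (1, 2, 5)
  W2: need (0, 1, 0) fits (1, 2, 5); releases (0, 1, 0), pool now (1, 3, 5)
  W7: need (0, 3, 3) fits (1, 3, 5); releases (0, 1, 2), pool now (1, 4, 7)
  W9: need (1, 0, 2) fits (1, 4, 7); releases (0, 3, 0), pool now (1, 7, 7)
The stuck group stays short no matter what:
  W6 still needs (3, 5, 8) but only (1, 7, 7) is free — short on r3 and r2
  W3 still needs (2, 0, 8) but only (1, 7, 7) is free — short on r3 and r2


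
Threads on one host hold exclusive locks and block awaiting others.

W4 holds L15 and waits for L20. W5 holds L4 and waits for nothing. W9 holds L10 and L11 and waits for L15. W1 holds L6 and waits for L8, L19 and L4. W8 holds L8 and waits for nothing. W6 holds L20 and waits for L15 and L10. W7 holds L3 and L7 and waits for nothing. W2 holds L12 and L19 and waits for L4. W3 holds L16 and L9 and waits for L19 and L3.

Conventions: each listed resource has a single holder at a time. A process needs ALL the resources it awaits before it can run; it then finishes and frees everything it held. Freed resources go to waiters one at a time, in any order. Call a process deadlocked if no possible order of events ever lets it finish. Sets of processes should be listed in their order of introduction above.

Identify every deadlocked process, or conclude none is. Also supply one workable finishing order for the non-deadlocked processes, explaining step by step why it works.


Deadlocked: W4, W9 and W6.
Key observation: along W4 -> W6 -> W4, each member waits on what the next one holds — a deadlock; W9 is caught in further circular waits.
One completion order for the rest: W7, W5, W8, W2, W1, W3.
Walking it through:
  W7: no waits; runs immediately, freeing L3 and L7
  W5: no waits; runs immediately, freeing L4
  W8: no waits; runs immediately, freeing L8
  W2: everything it awaited (L4) is free; runs, freeing L12 and L19
  W1: everything it awaited (L8, L19 and L4) is free; runs, freeing L6
  W3: everything it awaited (L19 and L3) is free; runs, freeing L16 and L9


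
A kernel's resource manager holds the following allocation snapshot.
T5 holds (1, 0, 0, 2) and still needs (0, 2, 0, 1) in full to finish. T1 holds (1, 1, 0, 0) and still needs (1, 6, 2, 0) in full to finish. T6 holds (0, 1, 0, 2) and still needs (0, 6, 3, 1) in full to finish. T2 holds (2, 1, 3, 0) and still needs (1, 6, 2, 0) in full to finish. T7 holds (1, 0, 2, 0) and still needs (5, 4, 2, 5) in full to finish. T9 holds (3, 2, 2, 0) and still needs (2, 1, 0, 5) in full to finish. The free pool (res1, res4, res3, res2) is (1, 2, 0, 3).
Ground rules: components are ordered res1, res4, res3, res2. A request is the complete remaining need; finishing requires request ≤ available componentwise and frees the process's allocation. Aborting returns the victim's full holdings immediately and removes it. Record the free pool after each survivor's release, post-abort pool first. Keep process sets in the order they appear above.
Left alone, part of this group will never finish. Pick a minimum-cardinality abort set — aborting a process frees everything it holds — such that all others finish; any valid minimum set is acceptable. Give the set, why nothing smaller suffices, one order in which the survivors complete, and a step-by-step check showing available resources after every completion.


Abort T1 and T6.
Key observation: before aborting T1 and T6, T2 was permanently blocked — no order could ever run it; afterwards it completes at step 3.
Why nothing smaller works — every single abort fails: T5 alone leaves T1 blocked (short on res4); T1 alone leaves T6 blocked (short on res4); T6 alone leaves T1 blocked (short on res4); T2 alone leaves T1 blocked (short on res4); T7 alone leaves T1 blocked (short on res4); T9 alone leaves T1 blocked (short on res4).
The survivors complete as T9, T7, T2, T5. Verifying each step (starting from the post-abort pool):
  pool = (2, 4, 0, 5)
  T9: need (2, 1, 0, 5) fits (2, 4, 0, 5); releases (3, 2, 2, 0), pool now (5, 6, 2, 5)
  T7: need (5, 4, 2, 5) fits (5, 6, 2, 5); releases (1, 0, 2, 0), pool now (6, 6, 4, 5)
  T2: need (1, 6, 2, 0) fits (6, 6, 4, 5); releases (2, 1, 3, 0), pool now (8, 7, 7, 5)
  T5: need (0, 2, 0, 1) fits (8, 7, 7, 5); releases (1, 0, 0, 2), pool now (9, 7, 7, 7)


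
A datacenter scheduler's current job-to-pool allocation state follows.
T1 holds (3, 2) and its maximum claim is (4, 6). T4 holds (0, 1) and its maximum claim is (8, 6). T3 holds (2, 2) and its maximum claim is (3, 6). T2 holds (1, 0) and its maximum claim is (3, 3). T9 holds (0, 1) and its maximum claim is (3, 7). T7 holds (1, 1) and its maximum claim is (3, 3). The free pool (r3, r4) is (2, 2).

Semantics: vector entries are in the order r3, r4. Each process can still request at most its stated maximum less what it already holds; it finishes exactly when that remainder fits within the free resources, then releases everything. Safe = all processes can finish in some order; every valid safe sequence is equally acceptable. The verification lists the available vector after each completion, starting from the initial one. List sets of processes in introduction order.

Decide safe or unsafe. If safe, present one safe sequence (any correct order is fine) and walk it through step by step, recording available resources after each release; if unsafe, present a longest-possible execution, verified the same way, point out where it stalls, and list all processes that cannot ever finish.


UNSAFE.
Key observation: once T7, T2 finish, the pool peaks at (4, 3) — and every remaining process still needs more r4 than that.
The run T7, T2 cannot be extended any further. Check, step by step:
  pool = (2, 2)
  T7: need (2, 2) fits (2, 2); releases (1, 1), pool now (3, 3)
  T2: need (2, 3) fits (3, 3); releases (1, 0), pool now (4, 3)
  T1 still needs (1, 4) but only (4, 3) is free — short on r4
  T4 still needs (8, 5) but only (4, 3) is free — short on r3 and r4
  T3 still needs (1, 4) but only (4, 3) is free — short on r4
  T9 still needs (3, 6) but only (4, 3) is free — short on r4
Permanently blocked: T1, T4, T3 and T9.


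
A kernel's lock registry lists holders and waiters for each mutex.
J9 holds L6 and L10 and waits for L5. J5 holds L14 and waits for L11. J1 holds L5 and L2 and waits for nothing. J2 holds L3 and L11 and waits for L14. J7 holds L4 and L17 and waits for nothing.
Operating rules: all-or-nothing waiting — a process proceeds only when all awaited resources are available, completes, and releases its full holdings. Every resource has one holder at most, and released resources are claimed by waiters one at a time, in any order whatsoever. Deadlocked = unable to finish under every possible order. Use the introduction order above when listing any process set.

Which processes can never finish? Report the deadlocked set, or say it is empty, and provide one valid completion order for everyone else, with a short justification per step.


Deadlocked set: J5 and J2.
Key observation: the cycle J5 -> J2 -> J5 can never break — each member waits on the next; no other process is dragged down with it.
A valid finishing order for the others: J1, J7, J9.
Walking it through:
  J1 waits on nothing -> runs at once and releases L5 and L2
  J7 waits on nothing -> runs at once and releases L4 and L17
  run J9 (all its waits — L5 — are resolved); releases L6 and L10


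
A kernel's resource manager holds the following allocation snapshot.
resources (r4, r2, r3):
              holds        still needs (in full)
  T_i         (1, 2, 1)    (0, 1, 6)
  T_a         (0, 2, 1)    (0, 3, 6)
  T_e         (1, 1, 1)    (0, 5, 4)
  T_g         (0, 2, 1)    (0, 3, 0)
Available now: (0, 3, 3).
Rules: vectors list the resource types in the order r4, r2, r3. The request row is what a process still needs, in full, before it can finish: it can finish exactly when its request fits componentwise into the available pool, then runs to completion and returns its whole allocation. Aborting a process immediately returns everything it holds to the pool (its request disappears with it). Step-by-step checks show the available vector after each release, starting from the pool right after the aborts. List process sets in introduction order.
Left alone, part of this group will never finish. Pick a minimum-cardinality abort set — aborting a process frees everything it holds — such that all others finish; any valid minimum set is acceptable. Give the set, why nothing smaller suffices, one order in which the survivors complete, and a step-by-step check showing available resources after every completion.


Minimum abort set: T_i.
Key observation: T_a had no path to completion before; after the abort of T_i ((1, 2, 1) returned), step 3 is where it fits.
No smaller set exists: with zero aborts the deadlock remains.
The survivors complete as T_e, T_g, T_a. Verifying each step (starting from the post-abort pool):
  pool = (1, 5, 4)
  T_e: need (0, 5, 4) fits (1, 5, 4); releases (1, 1, 1), pool now (2, 6, 5)
  T_g: need (0, 3, 0) fits (2, 6, 5); releases (0, 2, 1), pool now (2, 8, 6)
  T_a: need (0, 3, 6) fits (2, 8, 6); releases (0, 2, 1), pool now (2, 10, 7)


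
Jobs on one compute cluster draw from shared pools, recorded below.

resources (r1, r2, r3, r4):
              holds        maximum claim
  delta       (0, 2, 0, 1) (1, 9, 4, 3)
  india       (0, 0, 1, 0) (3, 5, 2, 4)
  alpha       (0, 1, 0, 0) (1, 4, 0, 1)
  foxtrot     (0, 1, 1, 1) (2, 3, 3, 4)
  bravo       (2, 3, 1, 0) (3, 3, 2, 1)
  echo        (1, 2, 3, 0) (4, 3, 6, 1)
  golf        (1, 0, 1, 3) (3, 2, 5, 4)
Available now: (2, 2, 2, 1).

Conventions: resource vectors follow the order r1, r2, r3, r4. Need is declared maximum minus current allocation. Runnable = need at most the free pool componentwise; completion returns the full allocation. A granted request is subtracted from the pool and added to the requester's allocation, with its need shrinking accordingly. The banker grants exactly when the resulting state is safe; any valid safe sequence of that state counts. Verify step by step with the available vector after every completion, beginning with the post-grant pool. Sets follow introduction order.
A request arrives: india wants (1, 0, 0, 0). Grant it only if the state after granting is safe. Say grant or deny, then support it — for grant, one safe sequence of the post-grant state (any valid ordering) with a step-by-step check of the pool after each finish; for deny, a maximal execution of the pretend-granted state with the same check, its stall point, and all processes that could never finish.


GRANT: granting preserves safety; a valid post-grant sequence is bravo, echo, golf, delta, india, foxtrot, alpha.
Key observation: (1, 2, 2, 1) free after granting still covers bravo first, and each release covers the next.
Step-by-step check of the post-grant state:
  pool = (1, 2, 2, 1)
  bravo: need (1, 0, 1, 1) fits (1, 2, 2, 1); releases (2, 3, 1, 0), pool now (3, 5, 3, 1)
  echo: need (3, 1, 3, 1) fits (3, 5, 3, 1); releases (1, 2, 3, 0), pool now (4, 7, 6, 1)
  golf: need (2, 2, 4, 1) fits (4, 7, 6, 1); releases (1, 0, 1, 3), pool now (5, 7, 7, 4)
  delta: need (1, 7, 4, 2) fits (5, 7, 7, 4); releases (0, 2, 0, 1), pool now (5, 9, 7, 5)
  india: need (2, 5, 1, 4) fits (5, 9, 7, 5); releases (1, 0, 1, 0), pool now (6, 9, 8, 5)
  foxtrot: need (2, 2, 2, 3) fits (6, 9, 8, 5); releases (0, 1, 1, 1), pool now (6, 10, 9, 6)
  alpha: need (1, 3, 0, 1) fits (6, 10, 9, 6); releases (0, 1, 0, 0), pool now (6, 11, 9, 6)


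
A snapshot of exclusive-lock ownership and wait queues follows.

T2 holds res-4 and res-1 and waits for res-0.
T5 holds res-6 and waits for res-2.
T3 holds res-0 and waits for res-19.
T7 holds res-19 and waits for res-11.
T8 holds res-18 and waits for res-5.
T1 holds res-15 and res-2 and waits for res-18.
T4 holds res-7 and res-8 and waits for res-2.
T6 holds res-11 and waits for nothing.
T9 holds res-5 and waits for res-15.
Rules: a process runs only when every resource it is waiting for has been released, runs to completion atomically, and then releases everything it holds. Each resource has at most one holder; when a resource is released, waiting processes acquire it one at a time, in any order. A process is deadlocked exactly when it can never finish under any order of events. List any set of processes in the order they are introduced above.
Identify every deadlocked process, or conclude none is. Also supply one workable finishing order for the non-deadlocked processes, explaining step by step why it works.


The deadlocked set is T5, T8, T1, T4 and T9.
Key observation: the loop T1 -> T8 -> T9 -> T1 blocks itself forever; T5 and T4 wait into the deadlock from upstream.
One completion order for the rest: T6, T7, T3, T2.
Walking it through:
  T6: no waits; runs immediately, freeing res-11
  run T7 (all its waits — res-11 — are resolved); releases res-19
  run T3 (all its waits — res-19 — are resolved); releases res-0
  run T2 (all its waits — res-0 — are resolved); releases res-4 and res-1


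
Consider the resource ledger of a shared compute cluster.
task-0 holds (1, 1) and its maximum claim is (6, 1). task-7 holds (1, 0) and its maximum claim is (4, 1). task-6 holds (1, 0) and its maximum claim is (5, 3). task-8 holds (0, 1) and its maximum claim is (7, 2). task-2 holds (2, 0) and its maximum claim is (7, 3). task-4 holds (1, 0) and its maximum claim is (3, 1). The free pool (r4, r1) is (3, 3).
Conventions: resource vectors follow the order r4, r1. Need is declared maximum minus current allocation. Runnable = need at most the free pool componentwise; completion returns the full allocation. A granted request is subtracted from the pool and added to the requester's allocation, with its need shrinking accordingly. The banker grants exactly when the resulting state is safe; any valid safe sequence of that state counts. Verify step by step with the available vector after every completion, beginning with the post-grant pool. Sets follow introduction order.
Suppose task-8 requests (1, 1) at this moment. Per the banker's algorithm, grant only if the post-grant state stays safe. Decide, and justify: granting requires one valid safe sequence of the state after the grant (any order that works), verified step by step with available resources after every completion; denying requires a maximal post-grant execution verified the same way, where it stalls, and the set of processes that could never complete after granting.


DENY: after the grant no complete ordering would exist.
Key observation: after task-4, task-7 the pool peaks at (4, 2), and each blocked process is short somewhere: task-0 on r4; task-6 on r1; task-8 on r4; task-2 on r4, r1.
On the post-grant state, task-4, task-7 is a maximal run — nothing extends it. Check, step by step:
  pool = (2, 2)
  run task-4 (needs (2, 1), free (2, 2)); after release of (1, 0) the pool is (3, 2)
  run task-7 (needs (3, 1), free (3, 2)); after release of (1, 0) the pool is (4, 2)
  blocked: task-0 wants (5, 0), pool (4, 2) — not enough r4
  blocked: task-6 wants (4, 3), pool (4, 2) — not enough r1
  blocked: task-8 wants (6, 0), pool (4, 2) — not enough r4
  blocked: task-2 wants (5, 3), pool (4, 2) — not enough r4 and r1
Post-grant, the permanently blocked set is task-0, task-6, task-8 and task-2.


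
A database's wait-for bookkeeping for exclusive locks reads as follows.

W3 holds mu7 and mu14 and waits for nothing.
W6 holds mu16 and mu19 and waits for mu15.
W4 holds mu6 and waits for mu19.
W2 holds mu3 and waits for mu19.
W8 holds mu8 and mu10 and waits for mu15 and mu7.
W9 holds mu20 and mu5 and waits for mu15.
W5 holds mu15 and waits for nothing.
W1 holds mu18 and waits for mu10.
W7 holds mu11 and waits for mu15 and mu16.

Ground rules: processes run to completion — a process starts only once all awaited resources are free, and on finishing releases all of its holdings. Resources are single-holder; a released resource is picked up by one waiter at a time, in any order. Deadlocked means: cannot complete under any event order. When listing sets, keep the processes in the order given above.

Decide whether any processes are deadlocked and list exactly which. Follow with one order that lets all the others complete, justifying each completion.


The deadlocked set is empty.
Key observation: the waits form no ring: some process can always run, and its releases unblock the others one by one.
The rest can finish in the order W5, W6, W9, W3, W2, W4, W8, W1, W7.
Walking it through:
  run W5 (it waits on nothing); releases mu15
  W6 waits on mu15 — all released -> runs and releases mu16 and mu19
  W9 waits on mu15 — all released -> runs and releases mu20 and mu5
  run W3 (it waits on nothing); releases mu7 and mu14
  W2 waits on mu19 — all released -> runs and releases mu3
  W4 waits on mu19 — all released -> runs and releases mu6
  W8 waits on mu15 and mu7 — all released -> runs and releases mu8 and mu10
  W1 waits on mu10 — all released -> runs and releases mu18
  W7 waits on mu15 and mu16 — all released -> runs and releases mu11


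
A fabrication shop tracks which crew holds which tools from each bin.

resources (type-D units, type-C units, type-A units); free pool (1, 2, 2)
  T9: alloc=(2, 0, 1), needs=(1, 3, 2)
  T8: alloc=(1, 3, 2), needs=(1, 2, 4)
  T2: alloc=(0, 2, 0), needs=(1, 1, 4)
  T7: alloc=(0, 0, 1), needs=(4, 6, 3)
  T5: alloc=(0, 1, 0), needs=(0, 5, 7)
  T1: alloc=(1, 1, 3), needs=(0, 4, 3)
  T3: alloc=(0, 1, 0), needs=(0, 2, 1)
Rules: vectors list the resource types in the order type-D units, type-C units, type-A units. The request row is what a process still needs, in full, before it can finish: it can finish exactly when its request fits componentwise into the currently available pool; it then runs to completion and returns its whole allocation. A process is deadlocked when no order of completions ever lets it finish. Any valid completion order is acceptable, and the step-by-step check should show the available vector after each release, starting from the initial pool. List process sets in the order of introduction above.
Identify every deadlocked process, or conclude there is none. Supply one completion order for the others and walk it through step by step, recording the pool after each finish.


The deadlocked set is T8, T2, T7, T5 and T1.
Key observation: after T3, T9 the pool peaks at (3, 3, 3), and each blocked process is short somewhere: T8 on type-A units; T2 on type-A units; T7 on type-D units, type-C units; T5 on type-C units, type-A units; T1 on type-C units.
One completion order for the rest: T3, T9. Walking it through:
  pool = (1, 2, 2)
  T3 needs (0, 2, 1) <= (1, 2, 2) -> finishes; pool += (0, 1, 0) = (1, 3, 2)
  T9 needs (1, 3, 2) <= (1, 3, 2) -> finishes; pool += (2, 0, 1) = (3, 3, 3)
None of the blocked processes ever fits:
  T8 cannot run: need (1, 2, 4) vs free (3, 3, 3) (insufficient type-A units)
  T2 cannot run: need (1, 1, 4) vs free (3, 3, 3) (insufficient type-A units)
  T7 cannot run: need (4, 6, 3) vs free (3, 3, 3) (insufficient type-D units and type-C units)
  T5 cannot run: need (0, 5, 7) vs free (3, 3, 3) (insufficient type-C units and type-A units)
  T1 cannot run: need (0, 4, 3) vs free (3, 3, 3) (insufficient type-C units)


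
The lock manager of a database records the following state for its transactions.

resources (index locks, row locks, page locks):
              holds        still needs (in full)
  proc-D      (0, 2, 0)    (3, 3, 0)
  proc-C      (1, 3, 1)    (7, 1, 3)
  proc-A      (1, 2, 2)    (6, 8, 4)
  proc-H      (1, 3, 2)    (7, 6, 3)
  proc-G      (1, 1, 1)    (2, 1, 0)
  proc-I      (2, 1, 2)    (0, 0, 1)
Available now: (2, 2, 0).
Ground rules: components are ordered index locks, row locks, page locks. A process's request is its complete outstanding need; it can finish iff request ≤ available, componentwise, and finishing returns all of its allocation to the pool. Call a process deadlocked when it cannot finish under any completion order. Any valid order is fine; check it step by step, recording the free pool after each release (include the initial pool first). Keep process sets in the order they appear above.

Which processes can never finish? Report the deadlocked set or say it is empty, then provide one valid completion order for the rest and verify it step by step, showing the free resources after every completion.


Deadlocked: proc-C, proc-A and proc-H.
Key observation: the wall is index locks: completing proc-G, proc-I, proc-D brings the pool only to (5, 6, 3), and all the rest need more.
A valid finishing order for the others: proc-G, proc-I, proc-D. Walking it through:
  pool = (2, 2, 0)
  proc-G: need (2, 1, 0) fits (2, 2, 0); releases (1, 1, 1), pool now (3, 3, 1)
  proc-I: need (0, 0, 1) fits (3, 3, 1); releases (2, 1, 2), pool now (5, 4, 3)
  proc-D: need (3, 3, 0) fits (5, 4, 3); releases (0, 2, 0), pool now (5, 6, 3)
None of the blocked processes ever fits:
  blocked: proc-C wants (7, 1, 3), pool (5, 6, 3) — not enough index locks
  blocked: proc-A wants (6, 8, 4), pool (5, 6, 3) — not enough index locks, row locks and page locks
  blocked: proc-H wants (7, 6, 3), pool (5, 6, 3) — not enough index locks


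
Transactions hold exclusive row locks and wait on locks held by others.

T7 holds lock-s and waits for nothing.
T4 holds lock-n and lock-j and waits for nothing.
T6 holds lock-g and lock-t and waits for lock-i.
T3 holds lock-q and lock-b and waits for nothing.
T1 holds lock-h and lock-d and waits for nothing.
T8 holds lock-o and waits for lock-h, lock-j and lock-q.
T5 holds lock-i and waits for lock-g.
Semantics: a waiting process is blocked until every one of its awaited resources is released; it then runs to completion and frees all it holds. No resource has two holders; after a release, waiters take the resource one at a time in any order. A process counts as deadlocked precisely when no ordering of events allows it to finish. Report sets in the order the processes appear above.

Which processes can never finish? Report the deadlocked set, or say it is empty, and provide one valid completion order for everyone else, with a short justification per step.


Deadlocked: T6 and T5.
Key observation: the knot is the closed ring of waits T6 -> T5 -> T6; no other process is dragged down with it.
One completion order for the rest: T3, T4, T1, T8, T7.
Check, step by step:
  run T3 (it waits on nothing); releases lock-q and lock-b
  run T4 (it waits on nothing); releases lock-n and lock-j
  run T1 (it waits on nothing); releases lock-h and lock-d
  run T8 (all its waits — lock-h, lock-j and lock-q — are resolved); releases lock-o
  run T7 (it waits on nothing); releases lock-s


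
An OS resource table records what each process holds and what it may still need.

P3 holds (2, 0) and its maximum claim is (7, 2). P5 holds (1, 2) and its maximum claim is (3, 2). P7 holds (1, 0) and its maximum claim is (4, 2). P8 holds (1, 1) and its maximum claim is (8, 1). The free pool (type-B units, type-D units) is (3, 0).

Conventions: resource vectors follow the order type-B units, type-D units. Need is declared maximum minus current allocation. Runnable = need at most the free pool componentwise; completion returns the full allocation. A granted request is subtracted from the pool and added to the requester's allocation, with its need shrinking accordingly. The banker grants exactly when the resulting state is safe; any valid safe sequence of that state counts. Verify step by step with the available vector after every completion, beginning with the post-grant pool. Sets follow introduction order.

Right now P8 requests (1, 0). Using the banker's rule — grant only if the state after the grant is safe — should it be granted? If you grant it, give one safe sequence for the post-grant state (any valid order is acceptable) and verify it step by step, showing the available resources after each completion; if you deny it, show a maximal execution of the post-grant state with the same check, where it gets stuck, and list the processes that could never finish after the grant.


DENY: after the grant no complete ordering would exist.
Key observation: the pool after P5, P7 is (4, 2); every surviving request exceeds it in type-B units, so progress ends there.
After a pretend grant, a maximal execution: P5, P7 — then nothing else fits. Walking it through:
  pool = (2, 0)
  P5: need (2, 0) fits (2, 0); releases (1, 2), pool now (3, 2)
  P7: need (3, 2) fits (3, 2); releases (1, 0), pool now (4, 2)
  blocked: P3 wants (5, 2), pool (4, 2) — not enough type-B units
  blocked: P8 wants (6, 0), pool (4, 2) — not enough type-B units
Had the request been granted, P3 and P8 could never finish.


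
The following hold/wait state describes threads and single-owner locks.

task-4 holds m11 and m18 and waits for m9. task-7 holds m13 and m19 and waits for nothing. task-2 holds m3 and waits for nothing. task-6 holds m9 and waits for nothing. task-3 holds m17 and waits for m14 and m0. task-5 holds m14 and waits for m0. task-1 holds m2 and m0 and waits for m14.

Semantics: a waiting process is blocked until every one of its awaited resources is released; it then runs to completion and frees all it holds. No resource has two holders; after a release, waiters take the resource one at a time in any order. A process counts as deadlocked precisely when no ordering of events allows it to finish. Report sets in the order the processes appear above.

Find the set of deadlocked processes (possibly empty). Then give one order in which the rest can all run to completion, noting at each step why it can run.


The deadlocked set is task-3, task-5 and task-1.
Key observation: the cycle task-5 -> task-1 -> task-5 can never break — each member waits on the next; task-3 waits into the deadlock from upstream.
A valid finishing order for the others: task-2, task-7, task-6, task-4.
Check, step by step:
  task-2: no waits; runs immediately, freeing m3
  task-7: no waits; runs immediately, freeing m13 and m19
  task-6: no waits; runs immediately, freeing m9
  task-4: everything it awaited (m9) is free; runs, freeing m11 and m18
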